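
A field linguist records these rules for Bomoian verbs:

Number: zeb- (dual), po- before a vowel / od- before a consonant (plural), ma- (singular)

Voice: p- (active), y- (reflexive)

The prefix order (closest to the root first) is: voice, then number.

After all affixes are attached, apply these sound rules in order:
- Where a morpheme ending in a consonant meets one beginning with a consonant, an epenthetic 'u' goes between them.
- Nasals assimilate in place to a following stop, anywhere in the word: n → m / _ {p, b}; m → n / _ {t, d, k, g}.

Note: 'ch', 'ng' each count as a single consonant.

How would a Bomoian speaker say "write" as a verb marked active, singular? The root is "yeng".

mapuyeng

Attach voice active p- → pyeng.
Attach number singular ma- → mapyeng.
Apply epenthesis: mapyeng → mapuyeng.
Nasal assimilation: no change.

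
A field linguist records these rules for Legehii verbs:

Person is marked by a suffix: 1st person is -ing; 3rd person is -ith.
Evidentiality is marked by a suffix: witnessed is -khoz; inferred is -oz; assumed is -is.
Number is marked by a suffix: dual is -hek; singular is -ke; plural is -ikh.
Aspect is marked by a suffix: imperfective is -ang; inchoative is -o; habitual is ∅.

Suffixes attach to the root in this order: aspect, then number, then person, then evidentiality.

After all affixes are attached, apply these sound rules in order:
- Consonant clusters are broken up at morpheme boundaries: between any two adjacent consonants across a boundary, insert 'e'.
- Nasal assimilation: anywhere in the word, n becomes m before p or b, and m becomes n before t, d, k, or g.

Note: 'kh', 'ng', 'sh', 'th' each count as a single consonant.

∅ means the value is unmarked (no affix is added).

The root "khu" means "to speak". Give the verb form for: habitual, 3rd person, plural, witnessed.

khuikhithekhoz

aspect = habitual: zero marking, form stays khu.
Attach number plural -ikh → khuikh.
Attach person 3rd person -ith → khuikhith.
Attach evidentiality witnessed -khoz → khuikhithkhoz.
Apply epenthesis: khuikhithkhoz → khuikhithekhoz.
Nasal assimilation: no change.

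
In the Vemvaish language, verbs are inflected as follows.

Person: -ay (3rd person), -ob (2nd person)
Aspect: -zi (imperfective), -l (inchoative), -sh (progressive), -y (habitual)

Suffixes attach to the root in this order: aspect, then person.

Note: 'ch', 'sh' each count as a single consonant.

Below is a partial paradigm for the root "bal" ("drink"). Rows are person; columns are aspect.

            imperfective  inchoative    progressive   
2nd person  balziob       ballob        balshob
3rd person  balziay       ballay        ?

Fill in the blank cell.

balshay

Attach aspect progressive -sh → balsh.
Attach person 3rd person -ay → balshay.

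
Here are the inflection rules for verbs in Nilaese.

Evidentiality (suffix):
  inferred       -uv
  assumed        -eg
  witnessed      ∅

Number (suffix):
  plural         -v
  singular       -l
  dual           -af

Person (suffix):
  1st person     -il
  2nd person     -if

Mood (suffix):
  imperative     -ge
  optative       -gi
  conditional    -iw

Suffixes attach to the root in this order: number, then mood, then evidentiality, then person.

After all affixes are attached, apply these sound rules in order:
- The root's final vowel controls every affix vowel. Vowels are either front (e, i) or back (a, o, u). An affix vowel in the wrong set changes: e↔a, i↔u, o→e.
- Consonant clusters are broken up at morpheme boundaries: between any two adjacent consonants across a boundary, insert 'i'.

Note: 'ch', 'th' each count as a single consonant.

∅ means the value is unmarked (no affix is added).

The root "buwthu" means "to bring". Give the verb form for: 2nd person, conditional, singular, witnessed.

buwthuluwuf

Attach number singular -l → buwthul.
Attach mood conditional -iw → buwthuliw.
evidentiality = witnessed: zero marking, form stays buwthuliw.
Attach person 2nd person -if → buwthuliwif.
Apply vowel harmony: buwthuliwif → buwthuluwuf.
Epenthesis: no change.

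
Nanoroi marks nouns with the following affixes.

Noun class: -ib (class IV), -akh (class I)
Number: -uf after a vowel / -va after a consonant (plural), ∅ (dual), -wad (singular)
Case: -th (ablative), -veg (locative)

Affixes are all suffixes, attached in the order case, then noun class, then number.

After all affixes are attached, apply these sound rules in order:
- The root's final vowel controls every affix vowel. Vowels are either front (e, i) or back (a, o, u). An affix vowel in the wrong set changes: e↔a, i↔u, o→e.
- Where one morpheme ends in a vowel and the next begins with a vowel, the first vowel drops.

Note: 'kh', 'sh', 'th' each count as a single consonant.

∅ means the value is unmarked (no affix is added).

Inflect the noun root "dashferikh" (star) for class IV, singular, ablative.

dashferikhthibwed

Attach case ablative -th → dashferikhth.
Attach noun class class IV -ib → dashferikhthib.
Attach number singular -wad → dashferikhthibwad.
Apply vowel harmony: dashferikhthibwad → dashferikhthibwed.
Vowel deletion: no change.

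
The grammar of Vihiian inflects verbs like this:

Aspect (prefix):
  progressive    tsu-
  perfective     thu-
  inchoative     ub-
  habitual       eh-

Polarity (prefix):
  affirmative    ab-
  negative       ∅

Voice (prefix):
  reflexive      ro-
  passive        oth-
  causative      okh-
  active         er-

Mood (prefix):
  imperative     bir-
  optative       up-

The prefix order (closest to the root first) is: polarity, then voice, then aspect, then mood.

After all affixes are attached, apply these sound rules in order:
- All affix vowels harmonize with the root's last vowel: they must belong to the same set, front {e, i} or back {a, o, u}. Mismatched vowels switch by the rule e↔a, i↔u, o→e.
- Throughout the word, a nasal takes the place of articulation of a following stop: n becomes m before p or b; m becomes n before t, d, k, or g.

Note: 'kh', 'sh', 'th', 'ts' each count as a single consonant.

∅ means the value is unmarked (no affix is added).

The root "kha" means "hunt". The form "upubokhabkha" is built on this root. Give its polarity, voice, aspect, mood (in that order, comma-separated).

affirmative, causative, inchoative, optative

Segment: up-ub-okh-ab-kha.
polarity: ab- → affirmative.
voice: okh- → causative.
aspect: ub- → inchoative.
mood: up- → optative.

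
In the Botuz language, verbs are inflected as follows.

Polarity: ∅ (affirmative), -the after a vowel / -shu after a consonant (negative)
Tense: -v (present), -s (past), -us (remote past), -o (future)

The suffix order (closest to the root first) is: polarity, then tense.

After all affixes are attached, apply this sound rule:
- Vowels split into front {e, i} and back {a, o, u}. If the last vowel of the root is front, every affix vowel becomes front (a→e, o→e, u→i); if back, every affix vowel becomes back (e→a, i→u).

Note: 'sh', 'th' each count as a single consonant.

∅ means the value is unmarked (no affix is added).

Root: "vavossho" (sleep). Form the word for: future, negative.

Attach polarity negative -the (after vowel 'o') → vavosshothe.
Attach tense future -o → vavosshotheo.
Apply vowel harmony: vavosshotheo → vavosshothao.

vavosshothao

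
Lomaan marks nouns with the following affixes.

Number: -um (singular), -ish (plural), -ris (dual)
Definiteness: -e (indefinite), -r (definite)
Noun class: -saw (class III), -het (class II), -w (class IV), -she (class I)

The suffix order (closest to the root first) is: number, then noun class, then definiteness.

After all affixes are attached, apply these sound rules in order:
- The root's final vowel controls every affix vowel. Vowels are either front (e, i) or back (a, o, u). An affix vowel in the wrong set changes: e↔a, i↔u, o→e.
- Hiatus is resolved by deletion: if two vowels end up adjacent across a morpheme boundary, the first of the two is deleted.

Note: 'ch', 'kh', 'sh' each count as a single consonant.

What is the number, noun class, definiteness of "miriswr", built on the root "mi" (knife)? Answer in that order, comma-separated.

dual, class IV, definite

Segment: mi-ris-w-r.
number: -ris → dual.
noun class: -w → class IV.
definiteness: -r → definite.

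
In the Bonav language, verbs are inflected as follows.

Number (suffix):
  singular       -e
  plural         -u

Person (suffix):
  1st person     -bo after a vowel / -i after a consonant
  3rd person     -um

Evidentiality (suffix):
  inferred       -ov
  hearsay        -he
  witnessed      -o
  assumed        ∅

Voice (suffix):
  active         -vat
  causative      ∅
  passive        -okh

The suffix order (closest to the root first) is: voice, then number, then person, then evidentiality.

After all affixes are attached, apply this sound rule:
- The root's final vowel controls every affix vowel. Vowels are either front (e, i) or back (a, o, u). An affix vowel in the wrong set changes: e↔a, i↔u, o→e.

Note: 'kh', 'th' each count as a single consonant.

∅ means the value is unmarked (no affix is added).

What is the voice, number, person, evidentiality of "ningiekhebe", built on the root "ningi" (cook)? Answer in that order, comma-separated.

Segment: ningi-okh-e-bo.
voice: -okh → passive.
number: -e → singular.
person: -bo/i → 1st person.
evidentiality: ∅ → assumed.

passive, singular, 1st person, assumed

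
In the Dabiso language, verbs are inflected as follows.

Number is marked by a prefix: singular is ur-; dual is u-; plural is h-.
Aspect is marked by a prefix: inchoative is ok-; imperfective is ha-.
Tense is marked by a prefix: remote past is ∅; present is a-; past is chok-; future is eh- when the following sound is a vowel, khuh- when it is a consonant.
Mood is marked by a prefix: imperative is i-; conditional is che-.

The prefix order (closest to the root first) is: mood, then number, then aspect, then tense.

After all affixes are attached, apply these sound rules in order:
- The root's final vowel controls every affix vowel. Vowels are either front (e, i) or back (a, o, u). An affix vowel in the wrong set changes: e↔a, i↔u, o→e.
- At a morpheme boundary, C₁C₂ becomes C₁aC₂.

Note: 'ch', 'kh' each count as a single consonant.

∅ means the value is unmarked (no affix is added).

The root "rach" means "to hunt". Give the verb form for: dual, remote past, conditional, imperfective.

Attach mood conditional che- → cherach.
Attach number dual u- → ucherach.
Attach aspect imperfective ha- → haucherach.
tense = remote past: zero marking, form stays haucherach.
Apply vowel harmony: haucherach → haucharach.
Epenthesis: no change.

haucharach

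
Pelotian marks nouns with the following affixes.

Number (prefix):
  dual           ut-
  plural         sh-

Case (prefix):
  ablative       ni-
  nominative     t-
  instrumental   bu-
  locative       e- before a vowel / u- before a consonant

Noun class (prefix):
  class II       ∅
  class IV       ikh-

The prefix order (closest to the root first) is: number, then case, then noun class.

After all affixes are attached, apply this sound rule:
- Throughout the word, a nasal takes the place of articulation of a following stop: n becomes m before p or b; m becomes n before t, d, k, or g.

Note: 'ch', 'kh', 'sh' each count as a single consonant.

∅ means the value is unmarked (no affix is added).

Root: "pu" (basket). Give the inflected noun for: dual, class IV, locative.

Attach number dual ut- → utpu.
Attach case locative e- (before vowel 'u') → eutpu.
Attach noun class class IV ikh- → ikheutpu.
Nasal assimilation: no change.

ikheutpu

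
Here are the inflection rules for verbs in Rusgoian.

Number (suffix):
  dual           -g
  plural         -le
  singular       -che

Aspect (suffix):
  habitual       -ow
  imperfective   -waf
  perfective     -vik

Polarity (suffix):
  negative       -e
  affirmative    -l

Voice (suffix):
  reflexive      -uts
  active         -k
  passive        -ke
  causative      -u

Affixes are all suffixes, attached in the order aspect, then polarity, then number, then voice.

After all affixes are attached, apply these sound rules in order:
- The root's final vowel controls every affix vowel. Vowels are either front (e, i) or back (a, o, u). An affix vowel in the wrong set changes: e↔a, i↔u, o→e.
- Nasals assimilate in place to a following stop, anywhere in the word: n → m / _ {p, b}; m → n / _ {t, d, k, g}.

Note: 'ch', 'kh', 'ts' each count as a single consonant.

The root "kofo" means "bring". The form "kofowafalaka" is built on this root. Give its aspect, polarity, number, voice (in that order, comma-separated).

imperfective, negative, plural, passive

Segment: kofo-waf-e-le-ke.
aspect: -waf → imperfective.
polarity: -e → negative.
number: -le → plural.
voice: -ke → passive.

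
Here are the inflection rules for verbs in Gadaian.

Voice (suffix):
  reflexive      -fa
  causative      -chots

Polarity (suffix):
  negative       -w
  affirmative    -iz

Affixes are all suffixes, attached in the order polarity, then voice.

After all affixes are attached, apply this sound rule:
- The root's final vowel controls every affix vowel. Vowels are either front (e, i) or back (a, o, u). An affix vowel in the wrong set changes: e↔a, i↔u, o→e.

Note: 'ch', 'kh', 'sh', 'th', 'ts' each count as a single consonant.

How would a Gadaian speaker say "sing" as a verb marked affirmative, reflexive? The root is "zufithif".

zufithifizfe

Attach polarity affirmative -iz → zufithifiz.
Attach voice reflexive -fa → zufithifizfa.
Apply vowel harmony: zufithifizfa → zufithifizfe.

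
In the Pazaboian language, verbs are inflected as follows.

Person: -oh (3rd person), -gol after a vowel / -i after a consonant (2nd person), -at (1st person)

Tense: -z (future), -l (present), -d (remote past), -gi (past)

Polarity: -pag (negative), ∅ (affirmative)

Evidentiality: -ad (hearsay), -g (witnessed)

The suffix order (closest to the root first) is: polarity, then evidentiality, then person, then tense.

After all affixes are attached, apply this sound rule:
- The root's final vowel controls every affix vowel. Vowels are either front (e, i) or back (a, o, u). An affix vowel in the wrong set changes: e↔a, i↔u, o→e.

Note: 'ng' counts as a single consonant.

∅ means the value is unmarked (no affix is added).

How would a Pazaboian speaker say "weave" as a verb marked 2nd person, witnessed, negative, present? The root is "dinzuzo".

dinzuzopaggul

Attach polarity negative -pag → dinzuzopag.
Attach evidentiality witnessed -g → dinzuzopagg.
Attach person 2nd person -i (after consonant 'g') → dinzuzopaggi.
Attach tense present -l → dinzuzopaggil.
Apply vowel harmony: dinzuzopaggil → dinzuzopaggul.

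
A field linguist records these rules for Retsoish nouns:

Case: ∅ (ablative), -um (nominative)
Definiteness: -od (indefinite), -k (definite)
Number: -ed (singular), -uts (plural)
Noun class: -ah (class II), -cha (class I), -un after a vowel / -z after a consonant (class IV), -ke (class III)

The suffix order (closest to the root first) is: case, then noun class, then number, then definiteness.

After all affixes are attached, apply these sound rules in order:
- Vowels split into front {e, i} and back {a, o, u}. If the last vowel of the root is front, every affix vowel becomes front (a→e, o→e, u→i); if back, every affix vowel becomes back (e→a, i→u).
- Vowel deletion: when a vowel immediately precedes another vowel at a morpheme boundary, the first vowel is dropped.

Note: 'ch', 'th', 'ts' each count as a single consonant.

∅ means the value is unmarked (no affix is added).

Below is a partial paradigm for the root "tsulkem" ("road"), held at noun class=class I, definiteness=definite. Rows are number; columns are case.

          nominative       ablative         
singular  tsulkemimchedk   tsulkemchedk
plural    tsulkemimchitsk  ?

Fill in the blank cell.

case = ablative: zero marking, form stays tsulkem.
Attach noun class class I -cha → tsulkemcha.
Attach number plural -uts → tsulkemchauts.
Attach definiteness definite -k → tsulkemchautsk.
Apply vowel harmony: tsulkemchautsk → tsulkemcheitsk.
Apply vowel deletion: tsulkemcheitsk → tsulkemchitsk.

tsulkemchitsk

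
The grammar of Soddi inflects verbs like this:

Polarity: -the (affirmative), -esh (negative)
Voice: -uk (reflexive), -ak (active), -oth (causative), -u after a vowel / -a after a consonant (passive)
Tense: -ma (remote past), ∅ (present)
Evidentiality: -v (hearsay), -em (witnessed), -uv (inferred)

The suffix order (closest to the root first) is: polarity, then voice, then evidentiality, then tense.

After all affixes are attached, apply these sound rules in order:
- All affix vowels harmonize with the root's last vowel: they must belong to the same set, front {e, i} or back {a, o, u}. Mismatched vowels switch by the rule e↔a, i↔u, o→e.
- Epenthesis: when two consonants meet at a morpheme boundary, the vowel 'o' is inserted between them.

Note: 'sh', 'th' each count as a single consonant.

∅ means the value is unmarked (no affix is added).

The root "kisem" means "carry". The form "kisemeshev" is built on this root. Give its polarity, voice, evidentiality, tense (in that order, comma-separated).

negative, passive, hearsay, present

Segment: kisem-esh-a-v.
polarity: -esh → negative.
voice: -u/a → passive.
evidentiality: -v → hearsay.
tense: ∅ → present.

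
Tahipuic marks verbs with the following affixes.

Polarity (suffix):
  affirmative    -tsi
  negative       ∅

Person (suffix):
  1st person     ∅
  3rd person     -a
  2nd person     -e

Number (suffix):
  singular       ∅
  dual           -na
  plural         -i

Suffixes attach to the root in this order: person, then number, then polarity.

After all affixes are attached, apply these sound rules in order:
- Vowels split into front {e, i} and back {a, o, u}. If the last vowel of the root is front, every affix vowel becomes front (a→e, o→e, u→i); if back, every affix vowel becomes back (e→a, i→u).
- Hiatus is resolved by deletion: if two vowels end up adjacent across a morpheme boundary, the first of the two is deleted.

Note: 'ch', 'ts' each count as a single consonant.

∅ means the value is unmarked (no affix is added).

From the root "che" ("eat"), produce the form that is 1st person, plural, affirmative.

person = 1st person: zero marking, form stays che.
Attach number plural -i → chei.
Attach polarity affirmative -tsi → cheitsi.
Vowel harmony: no change.
Apply vowel deletion: cheitsi → chitsi.

chitsi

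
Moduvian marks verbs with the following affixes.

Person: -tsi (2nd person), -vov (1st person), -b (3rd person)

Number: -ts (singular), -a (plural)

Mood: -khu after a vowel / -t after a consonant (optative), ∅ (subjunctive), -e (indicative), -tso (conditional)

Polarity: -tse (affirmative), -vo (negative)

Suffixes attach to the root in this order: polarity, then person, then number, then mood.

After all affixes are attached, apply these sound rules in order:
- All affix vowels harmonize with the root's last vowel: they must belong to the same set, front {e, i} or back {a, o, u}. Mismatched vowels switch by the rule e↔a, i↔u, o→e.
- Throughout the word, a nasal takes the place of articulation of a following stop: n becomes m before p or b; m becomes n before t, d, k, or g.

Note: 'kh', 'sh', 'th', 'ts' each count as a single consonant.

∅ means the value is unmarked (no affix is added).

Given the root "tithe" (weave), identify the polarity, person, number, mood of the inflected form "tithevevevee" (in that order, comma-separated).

negative, 1st person, plural, indicative

Segment: tithe-vo-vov-a-e.
polarity: -vo → negative.
person: -vov → 1st person.
number: -a → plural.
mood: -e → indicative.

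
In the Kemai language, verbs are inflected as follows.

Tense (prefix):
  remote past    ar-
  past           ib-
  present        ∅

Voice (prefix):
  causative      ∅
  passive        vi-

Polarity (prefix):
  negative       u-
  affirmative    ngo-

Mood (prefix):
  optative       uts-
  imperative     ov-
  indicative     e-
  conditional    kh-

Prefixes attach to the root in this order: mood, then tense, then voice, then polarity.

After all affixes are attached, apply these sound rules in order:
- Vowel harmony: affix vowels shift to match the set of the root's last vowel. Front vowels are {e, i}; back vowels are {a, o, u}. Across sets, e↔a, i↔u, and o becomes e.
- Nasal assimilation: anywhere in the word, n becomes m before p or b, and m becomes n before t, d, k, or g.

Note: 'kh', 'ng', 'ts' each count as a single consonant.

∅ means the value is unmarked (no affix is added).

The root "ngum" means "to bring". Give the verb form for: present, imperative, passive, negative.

uvuovngum

Attach mood imperative ov- → ovngum.
tense = present: zero marking, form stays ovngum.
Attach voice passive vi- → viovngum.
Attach polarity negative u- → uviovngum.
Apply vowel harmony: uviovngum → uvuovngum.
Nasal assimilation: no change.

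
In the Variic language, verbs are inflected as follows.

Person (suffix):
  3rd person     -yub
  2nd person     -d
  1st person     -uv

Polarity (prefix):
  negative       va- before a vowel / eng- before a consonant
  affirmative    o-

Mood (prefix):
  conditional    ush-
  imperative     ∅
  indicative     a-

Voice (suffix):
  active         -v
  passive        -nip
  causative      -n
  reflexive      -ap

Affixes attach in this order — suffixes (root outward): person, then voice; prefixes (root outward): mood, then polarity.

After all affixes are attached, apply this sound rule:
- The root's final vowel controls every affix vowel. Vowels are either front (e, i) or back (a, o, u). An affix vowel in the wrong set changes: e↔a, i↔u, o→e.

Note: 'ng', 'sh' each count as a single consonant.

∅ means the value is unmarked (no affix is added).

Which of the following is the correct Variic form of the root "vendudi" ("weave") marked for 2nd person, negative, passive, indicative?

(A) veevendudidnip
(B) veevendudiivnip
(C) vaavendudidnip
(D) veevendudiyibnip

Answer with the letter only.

A

Attach mood indicative a- → avendudi.
Attach polarity negative va- (before vowel 'a') → vaavendudi.
Attach person 2nd person -d → vaavendudid.
Attach voice passive -nip → vaavendudidnip.
Apply vowel harmony: vaavendudidnip → veevendudidnip.
So the correct form is veevendudidnip, option (A).
(D) veevendudiyibnip is wrong: it uses 3rd person instead of 2nd person for person.
(C) vaavendudidnip is wrong: it fails to apply the sound rule(s).
(B) veevendudiivnip is wrong: it uses 1st person instead of 2nd person for person.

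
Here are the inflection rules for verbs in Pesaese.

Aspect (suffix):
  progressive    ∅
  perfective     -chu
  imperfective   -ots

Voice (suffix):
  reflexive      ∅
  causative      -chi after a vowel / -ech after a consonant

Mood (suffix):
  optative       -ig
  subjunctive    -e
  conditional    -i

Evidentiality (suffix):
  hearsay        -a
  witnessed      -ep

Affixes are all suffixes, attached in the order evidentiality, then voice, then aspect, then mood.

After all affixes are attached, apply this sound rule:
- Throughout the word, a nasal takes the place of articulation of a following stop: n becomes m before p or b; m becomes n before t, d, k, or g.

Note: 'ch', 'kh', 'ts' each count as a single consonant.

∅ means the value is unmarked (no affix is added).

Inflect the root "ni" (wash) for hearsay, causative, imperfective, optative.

Attach evidentiality hearsay -a → nia.
Attach voice causative -chi (after vowel 'a') → niachi.
Attach aspect imperfective -ots → niachiots.
Attach mood optative -ig → niachiotsig.
Nasal assimilation: no change.

niachiotsig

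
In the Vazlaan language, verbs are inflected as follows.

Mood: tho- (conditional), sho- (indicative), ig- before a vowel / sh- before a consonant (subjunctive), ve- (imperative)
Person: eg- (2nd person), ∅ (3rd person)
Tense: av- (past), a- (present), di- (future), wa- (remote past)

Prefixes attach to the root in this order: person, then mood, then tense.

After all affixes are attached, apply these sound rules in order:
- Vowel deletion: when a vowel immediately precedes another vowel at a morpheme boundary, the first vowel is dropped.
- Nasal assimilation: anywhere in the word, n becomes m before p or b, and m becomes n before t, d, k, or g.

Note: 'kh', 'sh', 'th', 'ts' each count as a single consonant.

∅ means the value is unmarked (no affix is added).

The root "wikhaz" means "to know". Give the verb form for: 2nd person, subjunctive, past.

avigegwikhaz

Attach person 2nd person eg- → egwikhaz.
Attach mood subjunctive ig- (before vowel 'e') → igegwikhaz.
Attach tense past av- → avigegwikhaz.
Vowel deletion: no change.
Nasal assimilation: no change.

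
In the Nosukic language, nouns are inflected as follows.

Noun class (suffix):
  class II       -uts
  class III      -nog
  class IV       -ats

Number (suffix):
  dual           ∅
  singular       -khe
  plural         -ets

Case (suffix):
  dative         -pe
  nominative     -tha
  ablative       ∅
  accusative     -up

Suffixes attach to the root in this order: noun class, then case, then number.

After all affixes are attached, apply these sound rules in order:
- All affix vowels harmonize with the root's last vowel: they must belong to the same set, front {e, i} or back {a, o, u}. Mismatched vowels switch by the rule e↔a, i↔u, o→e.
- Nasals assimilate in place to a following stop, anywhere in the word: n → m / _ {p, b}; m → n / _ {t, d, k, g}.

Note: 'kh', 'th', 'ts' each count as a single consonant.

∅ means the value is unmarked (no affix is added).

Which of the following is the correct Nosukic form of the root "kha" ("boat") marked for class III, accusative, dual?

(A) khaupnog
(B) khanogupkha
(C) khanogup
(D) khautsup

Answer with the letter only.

C

Attach noun class class III -nog → khanog.
Attach case accusative -up → khanogup.
number = dual: zero marking, form stays khanogup.
Vowel harmony: no change.
Nasal assimilation: no change.
So the correct form is khanogup, option (C).
(D) khautsup is wrong: it uses class II instead of class III for noun class.
(B) khanogupkha is wrong: it uses singular instead of dual for number.
(A) khaupnog is wrong: it has the affixes in the wrong order.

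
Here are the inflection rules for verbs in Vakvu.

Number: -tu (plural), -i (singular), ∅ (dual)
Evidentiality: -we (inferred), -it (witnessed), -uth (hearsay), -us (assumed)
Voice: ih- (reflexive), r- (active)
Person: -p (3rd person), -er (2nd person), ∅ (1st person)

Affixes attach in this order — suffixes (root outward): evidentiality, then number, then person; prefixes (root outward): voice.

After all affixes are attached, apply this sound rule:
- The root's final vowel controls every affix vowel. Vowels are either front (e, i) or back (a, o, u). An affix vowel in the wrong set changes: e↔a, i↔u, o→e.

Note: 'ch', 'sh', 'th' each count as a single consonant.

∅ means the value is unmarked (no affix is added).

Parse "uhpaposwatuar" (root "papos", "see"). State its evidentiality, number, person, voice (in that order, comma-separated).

Segment: ih-papos-we-tu-er.
evidentiality: -we → inferred.
number: -tu → plural.
person: -er → 2nd person.
voice: ih- → reflexive.

inferred, plural, 2nd person, reflexive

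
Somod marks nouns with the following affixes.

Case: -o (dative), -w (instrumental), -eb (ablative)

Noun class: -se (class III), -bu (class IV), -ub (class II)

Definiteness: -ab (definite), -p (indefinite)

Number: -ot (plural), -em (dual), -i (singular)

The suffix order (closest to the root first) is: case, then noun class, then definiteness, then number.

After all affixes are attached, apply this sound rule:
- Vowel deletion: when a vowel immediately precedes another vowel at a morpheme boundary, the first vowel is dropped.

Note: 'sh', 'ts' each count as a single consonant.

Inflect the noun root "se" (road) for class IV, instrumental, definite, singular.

sewbabi

Attach case instrumental -w → sew.
Attach noun class class IV -bu → sewbu.
Attach definiteness definite -ab → sewbuab.
Attach number singular -i → sewbuabi.
Apply vowel deletion: sewbuabi → sewbabi.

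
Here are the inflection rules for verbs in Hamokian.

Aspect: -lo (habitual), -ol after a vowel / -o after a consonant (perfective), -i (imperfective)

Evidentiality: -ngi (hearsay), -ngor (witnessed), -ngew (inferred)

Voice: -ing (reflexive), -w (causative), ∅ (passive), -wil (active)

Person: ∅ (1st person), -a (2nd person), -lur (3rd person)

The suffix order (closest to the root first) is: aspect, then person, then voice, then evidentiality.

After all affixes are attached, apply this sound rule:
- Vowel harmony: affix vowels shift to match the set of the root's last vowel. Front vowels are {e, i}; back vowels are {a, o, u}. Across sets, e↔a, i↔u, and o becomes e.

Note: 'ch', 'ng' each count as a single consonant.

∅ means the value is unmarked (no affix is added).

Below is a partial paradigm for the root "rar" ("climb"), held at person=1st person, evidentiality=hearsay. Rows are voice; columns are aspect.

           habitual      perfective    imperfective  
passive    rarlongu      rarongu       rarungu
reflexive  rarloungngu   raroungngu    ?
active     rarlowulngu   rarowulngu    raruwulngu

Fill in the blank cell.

Attach aspect imperfective -i → rari.
person = 1st person: zero marking, form stays rari.
Attach voice reflexive -ing → rariing.
Attach evidentiality hearsay -ngi → rariingngi.
Apply vowel harmony: rariingngi → raruungngu.

raruungngu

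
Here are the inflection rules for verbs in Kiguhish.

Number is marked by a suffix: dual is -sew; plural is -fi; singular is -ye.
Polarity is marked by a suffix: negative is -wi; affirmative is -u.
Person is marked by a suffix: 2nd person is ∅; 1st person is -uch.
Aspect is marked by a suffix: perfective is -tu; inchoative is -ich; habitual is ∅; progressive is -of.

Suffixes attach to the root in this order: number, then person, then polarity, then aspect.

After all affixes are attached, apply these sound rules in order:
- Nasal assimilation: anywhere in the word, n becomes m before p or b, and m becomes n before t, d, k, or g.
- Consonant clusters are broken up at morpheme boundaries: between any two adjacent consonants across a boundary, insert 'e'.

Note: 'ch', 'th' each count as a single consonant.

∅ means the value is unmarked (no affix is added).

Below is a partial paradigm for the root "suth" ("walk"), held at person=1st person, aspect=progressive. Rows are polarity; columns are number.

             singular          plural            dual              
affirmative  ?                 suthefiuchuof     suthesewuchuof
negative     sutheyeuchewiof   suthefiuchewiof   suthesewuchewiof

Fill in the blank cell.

sutheyeuchuof

Attach number singular -ye → suthye.
Attach person 1st person -uch → suthyeuch.
Attach polarity affirmative -u → suthyeuchu.
Attach aspect progressive -of → suthyeuchuof.
Nasal assimilation: no change.
Apply epenthesis: suthyeuchuof → sutheyeuchuof.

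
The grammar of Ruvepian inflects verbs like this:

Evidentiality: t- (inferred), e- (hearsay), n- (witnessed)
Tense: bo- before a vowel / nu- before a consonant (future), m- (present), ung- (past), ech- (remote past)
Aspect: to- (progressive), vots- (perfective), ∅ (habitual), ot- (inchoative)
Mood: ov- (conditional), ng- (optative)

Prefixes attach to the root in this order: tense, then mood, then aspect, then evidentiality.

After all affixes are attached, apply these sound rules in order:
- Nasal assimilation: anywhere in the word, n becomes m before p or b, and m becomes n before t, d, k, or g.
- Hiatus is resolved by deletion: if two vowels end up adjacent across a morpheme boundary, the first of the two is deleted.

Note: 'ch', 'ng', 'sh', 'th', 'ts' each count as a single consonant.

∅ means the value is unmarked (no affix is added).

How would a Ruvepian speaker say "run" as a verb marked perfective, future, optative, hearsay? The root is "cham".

Attach tense future nu- (before consonant 'ch') → nucham.
Attach mood optative ng- → ngnucham.
Attach aspect perfective vots- → votsngnucham.
Attach evidentiality hearsay e- → evotsngnucham.
Nasal assimilation: no change.
Vowel deletion: no change.

evotsngnucham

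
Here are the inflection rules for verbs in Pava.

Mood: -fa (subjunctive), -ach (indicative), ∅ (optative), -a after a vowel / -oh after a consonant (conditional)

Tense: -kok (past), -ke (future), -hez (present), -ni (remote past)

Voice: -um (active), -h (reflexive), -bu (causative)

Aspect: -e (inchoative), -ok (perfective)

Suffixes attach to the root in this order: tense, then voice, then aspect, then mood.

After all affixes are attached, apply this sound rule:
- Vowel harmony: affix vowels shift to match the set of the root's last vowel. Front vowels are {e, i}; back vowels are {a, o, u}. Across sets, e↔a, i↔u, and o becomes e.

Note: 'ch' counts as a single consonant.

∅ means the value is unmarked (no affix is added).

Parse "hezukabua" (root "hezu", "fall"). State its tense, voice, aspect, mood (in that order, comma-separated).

Segment: hezu-ke-bu-e.
tense: -ke → future.
voice: -bu → causative.
aspect: -e → inchoative.
mood: ∅ → optative.

future, causative, inchoative, optative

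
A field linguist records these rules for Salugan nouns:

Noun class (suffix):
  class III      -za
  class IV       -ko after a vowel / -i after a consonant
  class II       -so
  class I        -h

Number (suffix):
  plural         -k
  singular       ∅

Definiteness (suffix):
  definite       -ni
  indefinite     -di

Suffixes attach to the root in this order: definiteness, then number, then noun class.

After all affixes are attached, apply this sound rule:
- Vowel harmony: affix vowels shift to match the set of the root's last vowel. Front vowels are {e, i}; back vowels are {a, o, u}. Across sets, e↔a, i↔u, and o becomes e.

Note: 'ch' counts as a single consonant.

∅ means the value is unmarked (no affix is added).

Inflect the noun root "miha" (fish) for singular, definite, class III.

mihanuza

Attach definiteness definite -ni → mihani.
number = singular: zero marking, form stays mihani.
Attach noun class class III -za → mihaniza.
Apply vowel harmony: mihaniza → mihanuza.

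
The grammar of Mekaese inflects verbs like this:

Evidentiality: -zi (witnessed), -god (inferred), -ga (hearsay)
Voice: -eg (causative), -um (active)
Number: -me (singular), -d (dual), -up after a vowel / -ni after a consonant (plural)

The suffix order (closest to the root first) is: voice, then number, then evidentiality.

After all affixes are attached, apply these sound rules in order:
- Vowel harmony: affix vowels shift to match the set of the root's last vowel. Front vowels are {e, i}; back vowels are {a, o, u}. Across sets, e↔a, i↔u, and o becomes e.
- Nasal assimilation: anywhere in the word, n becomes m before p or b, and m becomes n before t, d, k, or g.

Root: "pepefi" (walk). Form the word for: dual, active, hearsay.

pepefiindge

Attach voice active -um → pepefium.
Attach number dual -d → pepefiumd.
Attach evidentiality hearsay -ga → pepefiumdga.
Apply vowel harmony: pepefiumdga → pepefiimdge.
Apply nasal assimilation: pepefiimdge → pepefiindge.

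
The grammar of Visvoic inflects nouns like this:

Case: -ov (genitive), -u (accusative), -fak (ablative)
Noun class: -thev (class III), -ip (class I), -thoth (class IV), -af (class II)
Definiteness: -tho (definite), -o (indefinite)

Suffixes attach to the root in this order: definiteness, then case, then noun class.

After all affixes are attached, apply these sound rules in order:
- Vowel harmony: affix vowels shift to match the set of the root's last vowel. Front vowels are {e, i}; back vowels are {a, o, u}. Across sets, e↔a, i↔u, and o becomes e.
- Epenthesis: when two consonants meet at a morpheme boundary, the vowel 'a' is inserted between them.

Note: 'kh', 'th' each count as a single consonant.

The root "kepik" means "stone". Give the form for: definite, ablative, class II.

kepikathefekef

Attach definiteness definite -tho → kepiktho.
Attach case ablative -fak → kepikthofak.
Attach noun class class II -af → kepikthofakaf.
Apply vowel harmony: kepikthofakaf → kepikthefekef.
Apply epenthesis: kepikthefekef → kepikathefekef.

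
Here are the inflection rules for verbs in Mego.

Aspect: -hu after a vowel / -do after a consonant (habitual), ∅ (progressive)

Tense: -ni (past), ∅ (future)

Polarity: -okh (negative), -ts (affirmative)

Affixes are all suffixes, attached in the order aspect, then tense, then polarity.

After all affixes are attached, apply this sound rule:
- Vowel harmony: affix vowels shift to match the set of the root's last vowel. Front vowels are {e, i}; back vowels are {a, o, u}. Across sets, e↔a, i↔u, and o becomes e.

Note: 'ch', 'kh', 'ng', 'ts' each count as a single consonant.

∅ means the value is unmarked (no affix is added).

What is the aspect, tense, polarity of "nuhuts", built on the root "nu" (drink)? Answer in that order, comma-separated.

habitual, future, affirmative

Segment: nu-hu-ts.
aspect: -hu/do → habitual.
tense: ∅ → future.
polarity: -ts → affirmative.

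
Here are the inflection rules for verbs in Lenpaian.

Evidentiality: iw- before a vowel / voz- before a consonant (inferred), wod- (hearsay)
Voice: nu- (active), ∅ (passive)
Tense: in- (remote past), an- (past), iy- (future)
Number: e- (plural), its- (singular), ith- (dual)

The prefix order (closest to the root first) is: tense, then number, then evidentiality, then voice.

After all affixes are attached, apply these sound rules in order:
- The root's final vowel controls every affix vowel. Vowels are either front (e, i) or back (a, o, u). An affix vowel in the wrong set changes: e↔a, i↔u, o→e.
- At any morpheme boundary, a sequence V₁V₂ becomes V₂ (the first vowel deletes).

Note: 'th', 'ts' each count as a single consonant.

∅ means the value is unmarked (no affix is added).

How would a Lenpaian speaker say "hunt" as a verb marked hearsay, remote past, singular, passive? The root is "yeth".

weditsinyeth

Attach tense remote past in- → inyeth.
Attach number singular its- → itsinyeth.
Attach evidentiality hearsay wod- → woditsinyeth.
voice = passive: zero marking, form stays woditsinyeth.
Apply vowel harmony: woditsinyeth → weditsinyeth.
Vowel deletion: no change.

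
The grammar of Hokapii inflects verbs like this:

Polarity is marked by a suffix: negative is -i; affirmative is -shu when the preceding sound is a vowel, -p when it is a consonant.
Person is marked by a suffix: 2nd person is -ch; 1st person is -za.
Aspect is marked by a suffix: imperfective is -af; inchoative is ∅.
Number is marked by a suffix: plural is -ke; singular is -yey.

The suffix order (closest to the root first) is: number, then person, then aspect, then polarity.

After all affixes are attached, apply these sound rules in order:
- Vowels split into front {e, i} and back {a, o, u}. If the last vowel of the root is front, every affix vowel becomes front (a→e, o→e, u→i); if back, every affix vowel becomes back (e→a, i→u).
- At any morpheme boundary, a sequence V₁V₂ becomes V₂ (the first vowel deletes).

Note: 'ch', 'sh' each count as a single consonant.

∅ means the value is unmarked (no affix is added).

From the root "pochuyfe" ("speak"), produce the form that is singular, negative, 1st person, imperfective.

Attach number singular -yey → pochuyfeyey.
Attach person 1st person -za → pochuyfeyeyza.
Attach aspect imperfective -af → pochuyfeyeyzaaf.
Attach polarity negative -i → pochuyfeyeyzaafi.
Apply vowel harmony: pochuyfeyeyzaafi → pochuyfeyeyzeefi.
Apply vowel deletion: pochuyfeyeyzeefi → pochuyfeyeyzefi.

pochuyfeyeyzefi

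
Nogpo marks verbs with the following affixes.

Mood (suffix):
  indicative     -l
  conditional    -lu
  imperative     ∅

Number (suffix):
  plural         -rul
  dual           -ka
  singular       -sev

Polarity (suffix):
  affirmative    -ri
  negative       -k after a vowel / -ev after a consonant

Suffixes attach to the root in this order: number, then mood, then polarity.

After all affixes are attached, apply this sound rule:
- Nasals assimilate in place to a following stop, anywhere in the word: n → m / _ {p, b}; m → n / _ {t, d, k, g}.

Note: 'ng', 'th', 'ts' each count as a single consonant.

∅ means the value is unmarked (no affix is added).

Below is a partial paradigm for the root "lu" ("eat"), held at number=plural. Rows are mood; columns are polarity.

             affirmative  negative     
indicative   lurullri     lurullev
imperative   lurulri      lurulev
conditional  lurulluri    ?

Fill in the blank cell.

lurulluk

Attach number plural -rul → lurul.
Attach mood conditional -lu → lurullu.
Attach polarity negative -k (after vowel 'u') → lurulluk.
Nasal assimilation: no change.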